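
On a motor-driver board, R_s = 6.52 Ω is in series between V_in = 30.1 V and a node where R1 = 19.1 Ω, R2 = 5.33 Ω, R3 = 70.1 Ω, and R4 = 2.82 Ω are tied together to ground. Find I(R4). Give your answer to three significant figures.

I ≈ 2.15 A

Combine the parallel branches: R_p = (1/19.1 + 1/5.33 + 1/70.1 + 1/2.82)⁻¹ = 1.642 Ω.
V_A by voltage divider: V_A = 30.1 × 1.642/(6.52 + 1.642) = 6.057 V.
Branch current I = V_A/R4 = 6.057/2.82 = 2.148 A.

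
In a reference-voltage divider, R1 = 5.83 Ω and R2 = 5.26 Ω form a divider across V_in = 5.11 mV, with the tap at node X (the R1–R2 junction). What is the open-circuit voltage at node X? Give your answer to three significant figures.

With X open, the divider is unloaded: V_th = 5.11 × 5.26/11.09 = 2.424 mV.

V_th ≈ 2.42 mV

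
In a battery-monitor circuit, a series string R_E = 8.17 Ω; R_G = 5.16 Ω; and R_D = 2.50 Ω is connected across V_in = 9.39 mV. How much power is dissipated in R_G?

Series current I = V_in/ΣR = 9.39/15.83 = 0.5932 mA.
P = I²R = 0.3519 × 5.16 = 1.816 µW.

P ≈ 1.82 µW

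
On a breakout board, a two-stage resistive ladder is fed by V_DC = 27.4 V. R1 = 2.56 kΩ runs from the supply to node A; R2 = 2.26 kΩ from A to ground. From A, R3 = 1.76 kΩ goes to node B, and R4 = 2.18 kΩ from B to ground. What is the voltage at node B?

V_B ≈ 5.45 V

Looking into the second stage from A: R3 + R4 = 3.940 kΩ appears in parallel with R2.
R2 ‖ (R3+R4) = 1.436 kΩ.
First divider: V_A = V_DC · 1.436/(2.56 + 1.436) = 9.847 V.
Then the unloaded second divider: V_B = V_A × R4/(R3+R4) = 9.847 × 0.5533 = 5.449 V.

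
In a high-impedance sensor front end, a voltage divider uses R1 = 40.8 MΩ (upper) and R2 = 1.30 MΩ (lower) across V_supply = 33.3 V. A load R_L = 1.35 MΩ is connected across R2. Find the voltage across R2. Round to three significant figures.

R2 ‖ R_L = (1.30 × 1.35)/(1.30 + 1.35) = 0.6623 MΩ.
Now apply the divider: V_out = 33.3 × 0.01597 = 0.5319 V.
(Unloaded it would be 1.03 V; the load pulls it down.)

V_out ≈ 0.532 V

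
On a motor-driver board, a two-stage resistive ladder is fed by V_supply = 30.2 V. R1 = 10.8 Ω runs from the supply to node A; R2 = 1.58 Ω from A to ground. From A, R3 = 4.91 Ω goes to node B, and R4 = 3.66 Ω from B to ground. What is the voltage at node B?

V_B ≈ 1.42 V

Node A sees R2 in parallel with the series input of stage 2, R3 + R4 = 8.570 Ω.
Effective lower resistance at A: R2 ‖ 8.570 = 1.334 Ω.
V_A = 30.2 × 1.334/(10.8 + 1.334) = 3.320 V.
Then the unloaded second divider: V_B = V_A × R4/(R3+R4) = 3.320 × 0.4271 = 1.418 V.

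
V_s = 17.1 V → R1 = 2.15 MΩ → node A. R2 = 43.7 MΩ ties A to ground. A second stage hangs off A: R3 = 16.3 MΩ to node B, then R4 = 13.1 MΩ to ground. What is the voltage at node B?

Looking into the second stage from A: R3 + R4 = 29.40 MΩ appears in parallel with R2.
Effective lower resistance at A: R2 ‖ 29.40 = 17.58 MΩ.
So V_A = 17.1 × 0.8910 = 15.24 V.
Stage 2 is unloaded, so V_B = V_A · R4/(R3+R4) = 15.24 × 13.1/29.40 = 6.789 V.

V_B ≈ 6.79 V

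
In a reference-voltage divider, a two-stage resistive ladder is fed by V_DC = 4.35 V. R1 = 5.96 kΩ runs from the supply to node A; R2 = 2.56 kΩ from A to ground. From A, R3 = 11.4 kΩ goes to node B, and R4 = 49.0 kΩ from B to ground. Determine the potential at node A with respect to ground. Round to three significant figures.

The second stage (R3 + R4 = 60.40 kΩ) loads node A in parallel with R2.
Effective lower resistance at A: R2 ‖ 60.40 = 2.456 kΩ.
V_A = 4.35 × 2.456/(5.96 + 2.456) = 1.269 V.

V_A ≈ 1.27 V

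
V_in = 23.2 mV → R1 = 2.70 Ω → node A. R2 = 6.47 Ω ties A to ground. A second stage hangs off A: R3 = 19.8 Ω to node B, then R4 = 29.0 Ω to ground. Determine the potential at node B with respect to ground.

V_B ≈ 9.36 mV

Looking into the second stage from A: R3 + R4 = 48.80 Ω appears in parallel with R2.
R2 ‖ (R3+R4) = 5.713 Ω.
V_A = 23.2 × 5.713/(2.70 + 5.713) = 15.75 mV.
Stage 2 is unloaded, so V_B = V_A · R4/(R3+R4) = 15.75 × 29.0/48.80 = 9.362 mV.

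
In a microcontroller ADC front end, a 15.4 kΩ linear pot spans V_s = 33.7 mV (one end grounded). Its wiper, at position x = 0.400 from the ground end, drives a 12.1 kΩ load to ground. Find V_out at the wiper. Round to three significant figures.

V_out ≈ 10.3 mV

Lower segment x·R_p = 6.160 kΩ; upper segment (1−x)·R_p = 9.240 kΩ.
R_L loads the lower segment: effective lower R = 4.082 kΩ.
Loaded-divider output: V_out = 33.7 × 0.3064 = 10.33 mV.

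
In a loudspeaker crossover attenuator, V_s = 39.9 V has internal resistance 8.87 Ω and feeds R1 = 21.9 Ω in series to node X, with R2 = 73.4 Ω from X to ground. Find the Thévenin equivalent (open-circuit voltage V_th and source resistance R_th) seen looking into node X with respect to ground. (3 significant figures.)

V_th ≈ 28.1 V, R_th ≈ 21.7 Ω

R1' = 8.87 + 21.9 = 30.77 Ω (source resistance + R1).
V_th is the unloaded tap voltage: V_s · R2/(R1'+R2) = 39.9 × 0.7046 = 28.11 V.
With V_s suppressed (replaced by a short), R_th = R1' ‖ R2 = (30.77 × 73.4)/(30.77 + 73.4) = 21.68 Ω.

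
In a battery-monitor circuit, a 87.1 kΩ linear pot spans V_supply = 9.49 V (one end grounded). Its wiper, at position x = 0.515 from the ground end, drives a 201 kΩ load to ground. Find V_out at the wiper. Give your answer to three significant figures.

V_out ≈ 4.41 V

Lower segment x·R_p = 44.86 kΩ; upper segment (1−x)·R_p = 42.24 kΩ.
R_L loads the lower segment: effective lower R = 36.67 kΩ.
V_out = 9.49 × 36.67/(42.24 + 36.67) = 4.410 V.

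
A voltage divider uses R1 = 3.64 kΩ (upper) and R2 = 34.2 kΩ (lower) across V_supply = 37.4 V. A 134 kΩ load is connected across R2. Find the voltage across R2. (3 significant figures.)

V_out ≈ 33.0 V

R2 ‖ R_L = (34.2 × 134)/(34.2 + 134) = 27.25 kΩ.
Voltage divider with the loaded lower leg: V_out = 37.4 × 27.25/(3.64 + 27.25) = 37.4 × 0.8821 = 32.99 V.
(Unloaded it would be 33.8 V; the load pulls it down.)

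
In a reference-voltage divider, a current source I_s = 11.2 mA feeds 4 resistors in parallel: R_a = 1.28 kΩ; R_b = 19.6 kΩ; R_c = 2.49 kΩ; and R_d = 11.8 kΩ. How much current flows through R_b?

Total conductance ΣG = 1/1.28 + 1/19.6 + 1/2.49 + 1/11.8 = 1.319 (units of 1/kΩ).
Current divider: I(R_b) = I_s · G_k/ΣG = 11.2 × (0.05102/1.319) = 11.2 × 0.03869 = 0.4334 mA.

I ≈ 0.433 mA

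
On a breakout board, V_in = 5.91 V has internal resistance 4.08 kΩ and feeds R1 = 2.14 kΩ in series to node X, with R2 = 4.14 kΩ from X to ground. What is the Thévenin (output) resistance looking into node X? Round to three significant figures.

R_th ≈ 2.49 kΩ

R1' = 4.08 + 2.14 = 6.220 kΩ (source resistance + R1).
With V_in suppressed (replaced by a short), R_th = R1' ‖ R2 = (6.220 × 4.14)/(6.220 + 4.14) = 2.486 kΩ.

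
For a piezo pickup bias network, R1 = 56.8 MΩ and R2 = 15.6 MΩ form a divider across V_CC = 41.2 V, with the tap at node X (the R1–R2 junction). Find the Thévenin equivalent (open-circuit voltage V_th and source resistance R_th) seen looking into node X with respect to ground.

V_th is the unloaded tap voltage: V_CC · R2/(R1+R2) = 41.2 × 0.2155 = 8.877 V.
Zeroing V_CC shorts the top of R1 to ground, so R_th = R1 ‖ R2 = 12.24 MΩ.

V_th ≈ 8.88 V, R_th ≈ 12.2 MΩ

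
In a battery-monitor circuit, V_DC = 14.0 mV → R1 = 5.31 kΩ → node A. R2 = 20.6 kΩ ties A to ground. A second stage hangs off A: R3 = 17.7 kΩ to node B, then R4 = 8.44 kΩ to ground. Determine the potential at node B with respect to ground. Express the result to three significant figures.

V_B ≈ 3.09 mV

Looking into the second stage from A: R3 + R4 = 26.14 kΩ appears in parallel with R2.
R2 ‖ (R3+R4) = 11.52 kΩ.
So V_A = 14.0 × 0.6845 = 9.583 mV.
Stage 2 is unloaded, so V_B = V_A · R4/(R3+R4) = 9.583 × 8.44/26.14 = 3.094 mV.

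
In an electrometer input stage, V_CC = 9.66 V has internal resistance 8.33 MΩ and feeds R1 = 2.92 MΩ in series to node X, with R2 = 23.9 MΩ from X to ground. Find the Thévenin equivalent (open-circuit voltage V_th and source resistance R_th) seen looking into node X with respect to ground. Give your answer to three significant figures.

R1' = 8.33 + 2.92 = 11.25 MΩ (source resistance + R1).
With X open, the divider is unloaded: V_th = 9.66 × 23.9/35.15 = 6.568 V.
With V_CC suppressed (replaced by a short), R_th = R1' ‖ R2 = (11.25 × 23.9)/(11.25 + 23.9) = 7.649 MΩ.

V_th ≈ 6.57 V, R_th ≈ 7.65 MΩ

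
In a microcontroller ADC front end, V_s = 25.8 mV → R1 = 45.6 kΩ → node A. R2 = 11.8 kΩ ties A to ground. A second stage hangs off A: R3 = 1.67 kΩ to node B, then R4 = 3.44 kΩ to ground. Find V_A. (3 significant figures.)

Node A sees R2 in parallel with the series input of stage 2, R3 + R4 = 5.110 kΩ.
Effective lower resistance at A: R2 ‖ 5.110 = 3.566 kΩ.
V_A = 25.8 × 3.566/(45.6 + 3.566) = 1.871 mV.

V_A ≈ 1.87 mV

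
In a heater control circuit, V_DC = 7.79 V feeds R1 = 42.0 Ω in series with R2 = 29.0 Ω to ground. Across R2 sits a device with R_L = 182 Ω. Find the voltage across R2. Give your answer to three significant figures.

First combine the lower leg with the load: R2 ‖ R_L = 25.01 Ω.
Now apply the divider: V_out = 7.79 × 0.3733 = 2.908 V.
(Unloaded it would be 3.18 V; the load pulls it down.)

V_out ≈ 2.91 V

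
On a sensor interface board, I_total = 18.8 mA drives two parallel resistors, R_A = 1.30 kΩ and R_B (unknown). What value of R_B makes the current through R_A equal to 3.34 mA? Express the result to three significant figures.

R_B ≈ 0.281 kΩ

The fraction through R_A equals R_B/(R_A+R_B).
With f = 0.1777, R_B = R_A · f/(1−f) = 1.30 × 0.2160 = 0.2809 kΩ.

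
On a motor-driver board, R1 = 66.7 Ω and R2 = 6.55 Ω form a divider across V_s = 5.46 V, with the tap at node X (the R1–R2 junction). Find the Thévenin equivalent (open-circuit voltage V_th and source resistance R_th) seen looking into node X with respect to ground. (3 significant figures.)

V_th ≈ 0.488 V, R_th ≈ 5.96 Ω

V_th is the unloaded tap voltage: V_s · R2/(R1+R2) = 5.46 × 0.08942 = 0.4882 V.
Zeroing V_s shorts the top of R1 to ground, so R_th = R1 ‖ R2 = 5.964 Ω.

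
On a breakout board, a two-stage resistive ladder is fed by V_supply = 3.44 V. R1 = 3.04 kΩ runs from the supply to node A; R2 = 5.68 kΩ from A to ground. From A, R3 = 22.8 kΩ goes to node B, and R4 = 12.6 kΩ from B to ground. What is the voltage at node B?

V_B ≈ 0.755 V

Looking into the second stage from A: R3 + R4 = 35.40 kΩ appears in parallel with R2.
R2 ‖ (R3+R4) = 4.895 kΩ.
V_A = 3.44 × 4.895/(3.04 + 4.895) = 2.122 V.
V_B = V_A × 0.3559 = 0.7553 V.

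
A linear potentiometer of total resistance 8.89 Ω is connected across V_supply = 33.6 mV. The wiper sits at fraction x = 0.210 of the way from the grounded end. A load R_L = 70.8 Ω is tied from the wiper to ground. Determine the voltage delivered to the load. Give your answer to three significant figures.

Lower segment x·R_p = 1.867 Ω; upper segment (1−x)·R_p = 7.023 Ω.
(x·R_p) ‖ R_L = 1.819 Ω.
Then V_out = V_supply · 1.819/(7.023 + 1.819) = 6.912 mV.
(Unloaded: V_out = x·V_supply = 7.06 mV.)

V_out ≈ 6.91 mV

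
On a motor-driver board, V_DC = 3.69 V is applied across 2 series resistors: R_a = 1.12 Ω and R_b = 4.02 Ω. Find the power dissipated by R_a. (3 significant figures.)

ΣR = 5.140 Ω → I = 3.69/5.140 = 0.7179 A.
V(R_a) = I·R = 0.8040 V; P = V·I = 0.8040 × 0.7179 = 0.5772 W.

P ≈ 0.577 W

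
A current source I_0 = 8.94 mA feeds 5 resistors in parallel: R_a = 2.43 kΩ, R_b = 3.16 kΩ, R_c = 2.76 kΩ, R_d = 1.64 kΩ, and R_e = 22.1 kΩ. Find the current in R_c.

Total conductance ΣG = 1/2.43 + 1/3.16 + 1/2.76 + 1/1.64 + 1/22.1 = 1.745 (units of 1/kΩ).
Current divider: I(R_c) = I_0 · G_k/ΣG = 8.94 × (0.3623/1.745) = 8.94 × 0.2076 = 1.856 mA.

I ≈ 1.86 mA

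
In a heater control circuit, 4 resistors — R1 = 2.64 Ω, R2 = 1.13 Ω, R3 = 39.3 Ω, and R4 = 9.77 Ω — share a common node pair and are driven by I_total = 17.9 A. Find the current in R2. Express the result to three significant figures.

I ≈ 11.4 A

ΣG = 1/2.64 + 1/1.13 + 1/39.3 + 1/9.77 = 1.392.
Current divider: I(R2) = I_total · G_k/ΣG = 17.9 × (0.8850/1.392) = 17.9 × 0.6360 = 11.38 A.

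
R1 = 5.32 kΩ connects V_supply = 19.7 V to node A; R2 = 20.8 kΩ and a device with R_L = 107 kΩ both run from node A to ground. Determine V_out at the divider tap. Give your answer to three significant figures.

V_out ≈ 15.1 V

The load sits in parallel with R2, giving an effective lower resistance R2' = R2·R_L/(R2+R_L) = 17.41 kΩ.
Then V_out = V_supply · R2'/(R1 + R2') = 19.7 × 17.41/22.73 = 15.09 V.
(Unloaded it would be 15.7 V; the load pulls it down.)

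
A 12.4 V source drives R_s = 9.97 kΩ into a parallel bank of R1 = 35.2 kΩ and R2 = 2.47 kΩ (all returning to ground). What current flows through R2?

I ≈ 0.944 mA

Combine the parallel branches: R_p = (1/35.2 + 1/2.47)⁻¹ = 2.308 kΩ.
V_A by voltage divider: V_A = 12.4 × 2.308/(9.97 + 2.308) = 2.331 V.
Branch current I = V_A/R2 = 2.331/2.47 = 0.9437 mA.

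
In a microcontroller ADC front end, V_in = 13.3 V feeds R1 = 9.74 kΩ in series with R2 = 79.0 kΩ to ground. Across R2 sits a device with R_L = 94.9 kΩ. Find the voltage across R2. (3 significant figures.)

V_out ≈ 10.8 V

First combine the lower leg with the load: R2 ‖ R_L = 43.11 kΩ.
Voltage divider with the loaded lower leg: V_out = 13.3 × 43.11/(9.74 + 43.11) = 13.3 × 0.8157 = 10.85 V.
(Unloaded it would be 11.8 V; the load pulls it down.)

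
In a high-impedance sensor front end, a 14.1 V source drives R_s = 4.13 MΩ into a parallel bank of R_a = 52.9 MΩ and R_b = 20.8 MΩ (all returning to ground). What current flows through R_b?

Combine the parallel branches: R_p = (1/52.9 + 1/20.8)⁻¹ = 14.93 MΩ.
V_A = 14.1 × 14.93/19.06 = 11.04 V.
Branch current I = V_A/R_b = 11.04/20.8 = 0.5310 µA.

I ≈ 0.531 µA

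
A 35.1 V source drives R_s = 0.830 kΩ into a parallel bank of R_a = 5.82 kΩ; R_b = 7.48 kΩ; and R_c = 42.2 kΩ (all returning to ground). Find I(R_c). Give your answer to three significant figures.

Combine the parallel branches: R_p = (1/5.82 + 1/7.48 + 1/42.2)⁻¹ = 3.038 kΩ.
V_A = 35.1 × 3.038/3.868 = 27.57 V.
Branch current I = V_A/R_c = 27.57/42.2 = 0.6533 mA.

I ≈ 0.653 mA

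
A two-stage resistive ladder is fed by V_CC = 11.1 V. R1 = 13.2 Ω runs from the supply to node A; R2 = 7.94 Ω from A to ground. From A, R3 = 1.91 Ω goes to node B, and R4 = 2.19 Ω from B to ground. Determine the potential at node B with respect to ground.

V_B ≈ 1.01 V

Node A sees R2 in parallel with the series input of stage 2, R3 + R4 = 4.100 Ω.
R2 ‖ (R3+R4) = 2.704 Ω.
First divider: V_A = V_CC · 2.704/(13.2 + 2.704) = 1.887 V.
Then the unloaded second divider: V_B = V_A × R4/(R3+R4) = 1.887 × 0.5341 = 1.008 V.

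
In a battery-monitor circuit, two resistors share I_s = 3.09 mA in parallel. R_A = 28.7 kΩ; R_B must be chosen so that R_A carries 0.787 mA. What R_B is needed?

R_B ≈ 9.81 kΩ

Two-branch current divider: I_A = I_s · R_B/(R_A + R_B).
0.787/3.09 = R_B/(R_A + R_B) → R_B = R_A · (0.2547)/(1 − 0.2547) = 28.7 × 0.3417 = 9.808 kΩ.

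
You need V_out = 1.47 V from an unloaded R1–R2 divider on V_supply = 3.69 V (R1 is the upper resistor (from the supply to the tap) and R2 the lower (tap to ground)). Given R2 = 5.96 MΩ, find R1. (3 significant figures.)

V_out/V_supply = R2/(R1+R2) = 0.3984.
So R1 = R2 · (V_supply/V_out − 1) = 5.96 × (3.69/1.47 − 1) = 5.96 × 1.510 = 9.001 MΩ.

R1 ≈ 9.00 MΩ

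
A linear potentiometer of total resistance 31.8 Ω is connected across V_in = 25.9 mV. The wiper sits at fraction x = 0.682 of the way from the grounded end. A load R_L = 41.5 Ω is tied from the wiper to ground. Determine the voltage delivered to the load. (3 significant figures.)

V_out ≈ 15.1 mV

Split the track: R_lower = x·R_p = 21.69 Ω, R_upper = (1−x)·R_p = 10.11 Ω.
R_L loads the lower segment: effective lower R = 14.24 Ω.
Then V_out = V_in · 14.24/(10.11 + 14.24) = 15.15 mV.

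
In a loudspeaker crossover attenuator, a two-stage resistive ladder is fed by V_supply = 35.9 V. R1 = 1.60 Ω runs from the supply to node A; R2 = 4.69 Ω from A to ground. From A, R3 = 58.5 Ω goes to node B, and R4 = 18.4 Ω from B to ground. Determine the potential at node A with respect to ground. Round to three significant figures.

Looking into the second stage from A: R3 + R4 = 76.90 Ω appears in parallel with R2.
R2 ‖ (R3+R4) = 4.420 Ω.
First divider: V_A = V_supply · 4.420/(1.60 + 4.420) = 26.36 V.

V_A ≈ 26.4 V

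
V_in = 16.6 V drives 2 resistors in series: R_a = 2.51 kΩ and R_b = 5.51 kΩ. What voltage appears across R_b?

V ≈ 11.4 V

Total series resistance ΣR = 2.51 + 5.51 = 8.020 kΩ.
By the voltage-divider rule, V = 16.6 × 5.510/8.020 = 11.40 V.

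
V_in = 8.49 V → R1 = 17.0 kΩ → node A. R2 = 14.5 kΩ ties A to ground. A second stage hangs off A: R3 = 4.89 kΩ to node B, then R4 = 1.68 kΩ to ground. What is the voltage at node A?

Looking into the second stage from A: R3 + R4 = 6.570 kΩ appears in parallel with R2.
Effective lower resistance at A: R2 ‖ 6.570 = 4.521 kΩ.
First divider: V_A = V_in · 4.521/(17.0 + 4.521) = 1.784 V.

V_A ≈ 1.78 V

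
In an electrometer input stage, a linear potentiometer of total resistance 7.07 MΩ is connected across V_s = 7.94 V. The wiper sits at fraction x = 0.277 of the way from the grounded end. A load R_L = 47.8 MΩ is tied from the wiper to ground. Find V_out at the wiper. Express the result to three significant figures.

V_out ≈ 2.14 V

Lower segment x·R_p = 1.958 MΩ; upper segment (1−x)·R_p = 5.112 MΩ.
Lower segment in parallel with the load: 1.958 ‖ 47.8 = 1.881 MΩ.
Then V_out = V_s · 1.881/(5.112 + 1.881) = 2.136 V.
(Unloaded: V_out = x·V_s = 2.20 V.)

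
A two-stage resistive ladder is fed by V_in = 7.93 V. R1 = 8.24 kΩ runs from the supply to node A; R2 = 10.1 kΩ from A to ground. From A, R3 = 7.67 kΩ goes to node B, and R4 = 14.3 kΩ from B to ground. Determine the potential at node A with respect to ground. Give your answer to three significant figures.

Node A sees R2 in parallel with the series input of stage 2, R3 + R4 = 21.97 kΩ.
R2 ‖ (R3+R4) = 6.919 kΩ.
First divider: V_A = V_in · 6.919/(8.24 + 6.919) = 3.620 V.

V_A ≈ 3.62 V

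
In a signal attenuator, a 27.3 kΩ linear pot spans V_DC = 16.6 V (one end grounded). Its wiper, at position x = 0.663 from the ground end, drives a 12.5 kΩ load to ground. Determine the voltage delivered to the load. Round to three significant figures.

V_out ≈ 7.40 V

Split the track: R_lower = x·R_p = 18.10 kΩ, R_upper = (1−x)·R_p = 9.200 kΩ.
(x·R_p) ‖ R_L = 7.394 kΩ.
Then V_out = V_DC · 7.394/(9.200 + 7.394) = 7.397 V.
(Unloaded: V_out = x·V_DC = 11.0 V.)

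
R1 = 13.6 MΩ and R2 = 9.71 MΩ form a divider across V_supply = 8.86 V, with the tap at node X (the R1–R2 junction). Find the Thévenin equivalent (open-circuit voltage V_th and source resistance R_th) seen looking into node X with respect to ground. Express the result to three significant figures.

V_th ≈ 3.69 V, R_th ≈ 5.67 MΩ

Open-circuit (no load on X): V_th = V_supply · R2/(R1 + R2) = 8.86 × 9.71/(13.60 + 9.71) = 3.691 V.
With V_supply suppressed (replaced by a short), R_th = R1 ‖ R2 = (13.60 × 9.71)/(13.60 + 9.71) = 5.665 MΩ.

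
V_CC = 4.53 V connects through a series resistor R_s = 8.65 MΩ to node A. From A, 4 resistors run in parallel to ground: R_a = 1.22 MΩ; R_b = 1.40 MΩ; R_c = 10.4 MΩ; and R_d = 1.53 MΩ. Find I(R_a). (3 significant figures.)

Equivalent of the parallel group: R_p = 0.4379 MΩ.
V_A = 4.53 × 0.4379/9.088 = 0.2183 V.
I(R_a) = V_A / R_a = 0.2183/1.22 = 0.1789 µA.

I ≈ 0.179 µA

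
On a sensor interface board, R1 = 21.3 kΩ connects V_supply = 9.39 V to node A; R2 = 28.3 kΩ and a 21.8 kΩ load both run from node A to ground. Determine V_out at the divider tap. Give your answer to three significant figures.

First combine the lower leg with the load: R2 ‖ R_L = 12.31 kΩ.
Then V_out = V_supply · R2'/(R1 + R2') = 9.39 × 12.31/33.61 = 3.440 V.

V_out ≈ 3.44 V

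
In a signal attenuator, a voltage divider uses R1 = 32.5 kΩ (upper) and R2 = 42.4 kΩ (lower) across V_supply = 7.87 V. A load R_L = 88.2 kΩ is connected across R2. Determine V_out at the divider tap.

V_out ≈ 3.69 V

The load sits in parallel with R2, giving an effective lower resistance R2' = R2·R_L/(R2+R_L) = 28.63 kΩ.
Then V_out = V_supply · R2'/(R1 + R2') = 7.87 × 28.63/61.13 = 3.686 V.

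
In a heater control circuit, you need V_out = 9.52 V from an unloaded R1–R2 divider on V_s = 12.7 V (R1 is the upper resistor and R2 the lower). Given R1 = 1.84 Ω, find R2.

R2 ≈ 5.51 Ω

V_out/V_s = R2/(R1+R2) = 0.7496.
R2 = R1 · 0.7496/(1 − 0.7496) = 5.508 Ω.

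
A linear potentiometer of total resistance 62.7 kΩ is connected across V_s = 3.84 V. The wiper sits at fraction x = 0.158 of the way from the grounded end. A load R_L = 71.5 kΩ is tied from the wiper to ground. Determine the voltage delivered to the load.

V_out ≈ 0.543 V

Split the track: R_lower = x·R_p = 9.907 kΩ, R_upper = (1−x)·R_p = 52.79 kΩ.
Lower segment in parallel with the load: 9.907 ‖ 71.5 = 8.701 kΩ.
Then V_out = V_s · 8.701/(52.79 + 8.701) = 0.5433 V.
(Unloaded: V_out = x·V_s = 0.607 V.)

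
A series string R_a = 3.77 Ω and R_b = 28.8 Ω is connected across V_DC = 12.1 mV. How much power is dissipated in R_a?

Series current I = V_DC/ΣR = 12.1/32.57 = 0.3715 mA.
P = I²R = 0.1380 × 3.77 = 0.5203 µW.

P ≈ 0.520 µW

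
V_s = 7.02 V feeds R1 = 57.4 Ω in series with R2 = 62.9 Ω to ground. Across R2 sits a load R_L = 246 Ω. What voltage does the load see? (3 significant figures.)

R2 ‖ R_L = (62.9 × 246)/(62.9 + 246) = 50.09 Ω.
Voltage divider with the loaded lower leg: V_out = 7.02 × 50.09/(57.4 + 50.09) = 7.02 × 0.4660 = 3.271 V.
(Unloaded it would be 3.67 V; the load pulls it down.)

V_out ≈ 3.27 V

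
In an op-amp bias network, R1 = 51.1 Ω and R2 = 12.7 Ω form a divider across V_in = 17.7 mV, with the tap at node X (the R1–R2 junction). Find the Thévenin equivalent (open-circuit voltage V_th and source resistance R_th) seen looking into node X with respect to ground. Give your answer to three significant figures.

Open-circuit (no load on X): V_th = V_in · R2/(R1 + R2) = 17.7 × 12.7/(51.10 + 12.7) = 3.523 mV.
With V_in suppressed (replaced by a short), R_th = R1 ‖ R2 = (51.10 × 12.7)/(51.10 + 12.7) = 10.17 Ω.

V_th ≈ 3.52 mV, R_th ≈ 10.2 Ω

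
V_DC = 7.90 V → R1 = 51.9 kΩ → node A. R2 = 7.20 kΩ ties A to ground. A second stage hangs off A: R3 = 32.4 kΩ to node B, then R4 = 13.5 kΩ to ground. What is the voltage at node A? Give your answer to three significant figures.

V_A ≈ 0.846 V

The second stage (R3 + R4 = 45.90 kΩ) loads node A in parallel with R2.
Effective lower resistance at A: R2 ‖ 45.90 = 6.224 kΩ.
V_A = 7.90 × 6.224/(51.9 + 6.224) = 0.8459 V.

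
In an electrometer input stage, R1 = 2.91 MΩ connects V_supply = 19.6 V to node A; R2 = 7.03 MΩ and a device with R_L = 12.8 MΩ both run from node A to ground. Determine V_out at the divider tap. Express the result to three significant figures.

V_out ≈ 11.9 V

First combine the lower leg with the load: R2 ‖ R_L = 4.538 MΩ.
Now apply the divider: V_out = 19.6 × 0.6093 = 11.94 V.
(Unloaded it would be 13.9 V; the load pulls it down.)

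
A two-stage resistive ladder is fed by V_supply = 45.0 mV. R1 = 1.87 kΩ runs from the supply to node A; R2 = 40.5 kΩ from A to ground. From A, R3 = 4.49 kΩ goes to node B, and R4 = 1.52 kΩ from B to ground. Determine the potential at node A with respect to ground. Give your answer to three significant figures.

V_A ≈ 33.2 mV

The second stage (R3 + R4 = 6.010 kΩ) loads node A in parallel with R2.
Effective lower resistance at A: R2 ‖ 6.010 = 5.233 kΩ.
So V_A = 45.0 × 0.7367 = 33.15 mV.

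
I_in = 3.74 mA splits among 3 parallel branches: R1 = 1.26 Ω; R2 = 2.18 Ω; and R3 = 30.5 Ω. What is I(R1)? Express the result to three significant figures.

ΣG = 1/1.26 + 1/2.18 + 1/30.5 = 1.285.
Current divider: I(R1) = I_in · G_k/ΣG = 3.74 × (0.7937/1.285) = 3.74 × 0.6176 = 2.310 mA.

I ≈ 2.31 mA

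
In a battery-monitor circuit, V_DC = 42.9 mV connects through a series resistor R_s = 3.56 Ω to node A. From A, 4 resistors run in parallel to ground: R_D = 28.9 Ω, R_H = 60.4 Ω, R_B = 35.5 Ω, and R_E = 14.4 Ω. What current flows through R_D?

I ≈ 0.970 mA

Parallel bank: R_p = 1/(1/28.9 + 1/60.4 + 1/35.5 + 1/14.4) = 6.722 Ω.
Node voltage V_A = V_DC · R_p/(R_s + R_p) = 42.9 × 0.6538 = 28.05 mV.
Branch current I = V_A/R_D = 28.05/28.9 = 0.9705 mA.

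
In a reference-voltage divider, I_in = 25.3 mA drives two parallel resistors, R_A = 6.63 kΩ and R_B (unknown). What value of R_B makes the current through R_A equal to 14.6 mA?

R_B ≈ 9.05 kΩ

The fraction through R_A equals R_B/(R_A+R_B).
With f = 0.5771, R_B = R_A · f/(1−f) = 6.63 × 1.364 = 9.047 kΩ.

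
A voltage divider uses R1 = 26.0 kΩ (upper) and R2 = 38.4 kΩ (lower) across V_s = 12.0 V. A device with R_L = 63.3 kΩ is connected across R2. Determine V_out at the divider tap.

First combine the lower leg with the load: R2 ‖ R_L = 23.90 kΩ.
Voltage divider with the loaded lower leg: V_out = 12.0 × 23.90/(26.0 + 23.90) = 12.0 × 0.4790 = 5.748 V.

V_out ≈ 5.75 V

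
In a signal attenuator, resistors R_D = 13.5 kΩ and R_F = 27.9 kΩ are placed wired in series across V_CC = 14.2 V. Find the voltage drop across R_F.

Total series resistance ΣR = 13.5 + 27.9 = 41.40 kΩ.
Voltage divider: V = V_CC · (27.90 / 41.40) = 14.2 × 0.6739 = 9.570 V.

V ≈ 9.57 V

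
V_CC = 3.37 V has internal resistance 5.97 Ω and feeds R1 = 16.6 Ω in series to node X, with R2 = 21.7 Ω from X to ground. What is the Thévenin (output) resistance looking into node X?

R_th ≈ 11.1 Ω

R1' = 5.97 + 16.6 = 22.57 Ω (source resistance + R1).
Looking into X with the source shorted: R_th = R1'·R2/(R1'+R2) = 22.57 × 21.7/44.27 = 11.06 Ω.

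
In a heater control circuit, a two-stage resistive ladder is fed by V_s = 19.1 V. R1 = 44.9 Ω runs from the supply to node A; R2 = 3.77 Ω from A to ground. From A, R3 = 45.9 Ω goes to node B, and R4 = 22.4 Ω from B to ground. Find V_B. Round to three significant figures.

V_B ≈ 0.462 V

The second stage (R3 + R4 = 68.30 Ω) loads node A in parallel with R2.
R2 ‖ (R3+R4) = 3.573 Ω.
V_A = 19.1 × 3.573/(44.9 + 3.573) = 1.408 V.
Then the unloaded second divider: V_B = V_A × R4/(R3+R4) = 1.408 × 0.3280 = 0.4617 V.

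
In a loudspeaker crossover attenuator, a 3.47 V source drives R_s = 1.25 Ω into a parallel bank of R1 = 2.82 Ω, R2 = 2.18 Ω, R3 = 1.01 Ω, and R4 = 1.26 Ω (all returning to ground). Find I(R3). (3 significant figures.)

I ≈ 0.809 A

Combine the parallel branches: R_p = (1/2.82 + 1/2.18 + 1/1.01 + 1/1.26)⁻¹ = 0.3850 Ω.
V_A by voltage divider: V_A = 3.47 × 0.3850/(1.25 + 0.3850) = 0.8172 V.
I(R3) = V_A / R3 = 0.8172/1.01 = 0.8091 A.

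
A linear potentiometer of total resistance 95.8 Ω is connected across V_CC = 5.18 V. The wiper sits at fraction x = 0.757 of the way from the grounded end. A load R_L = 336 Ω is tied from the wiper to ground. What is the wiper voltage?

V_out ≈ 3.73 V

Split the track: R_lower = x·R_p = 72.52 Ω, R_upper = (1−x)·R_p = 23.28 Ω.
Lower segment in parallel with the load: 72.52 ‖ 336 = 59.65 Ω.
Loaded-divider output: V_out = 5.18 × 0.7193 = 3.726 V.
(Unloaded: V_out = x·V_CC = 3.92 V.)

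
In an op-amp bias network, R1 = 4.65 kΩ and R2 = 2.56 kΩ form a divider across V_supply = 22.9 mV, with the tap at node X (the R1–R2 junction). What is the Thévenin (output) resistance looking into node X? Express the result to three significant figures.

R_th ≈ 1.65 kΩ

Looking into X with the source shorted: R_th = R1·R2/(R1+R2) = 4.650 × 2.56/7.210 = 1.651 kΩ.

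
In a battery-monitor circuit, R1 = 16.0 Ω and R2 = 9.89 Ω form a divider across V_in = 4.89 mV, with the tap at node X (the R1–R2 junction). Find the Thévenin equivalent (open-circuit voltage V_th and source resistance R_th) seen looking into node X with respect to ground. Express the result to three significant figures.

V_th is the unloaded tap voltage: V_in · R2/(R1+R2) = 4.89 × 0.3820 = 1.868 mV.
Zeroing V_in shorts the top of R1 to ground, so R_th = R1 ‖ R2 = 6.112 Ω.

V_th ≈ 1.87 mV, R_th ≈ 6.11 Ω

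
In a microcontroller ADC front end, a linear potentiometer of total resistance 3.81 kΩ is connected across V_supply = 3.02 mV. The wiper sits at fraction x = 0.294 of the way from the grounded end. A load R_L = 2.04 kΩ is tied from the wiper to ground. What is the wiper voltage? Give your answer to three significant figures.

Lower segment x·R_p = 1.120 kΩ; upper segment (1−x)·R_p = 2.690 kΩ.
R_L loads the lower segment: effective lower R = 0.7231 kΩ.
Then V_out = V_supply · 0.7231/(2.690 + 0.7231) = 0.6398 mV.

V_out ≈ 0.640 mV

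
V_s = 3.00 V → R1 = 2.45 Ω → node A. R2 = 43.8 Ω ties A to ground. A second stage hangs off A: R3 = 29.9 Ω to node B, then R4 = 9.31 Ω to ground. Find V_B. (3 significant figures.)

V_B ≈ 0.637 V

Looking into the second stage from A: R3 + R4 = 39.21 Ω appears in parallel with R2.
Effective lower resistance at A: R2 ‖ 39.21 = 20.69 Ω.
V_A = 3.00 × 20.69/(2.45 + 20.69) = 2.682 V.
Stage 2 is unloaded, so V_B = V_A · R4/(R3+R4) = 2.682 × 9.31/39.21 = 0.6369 V.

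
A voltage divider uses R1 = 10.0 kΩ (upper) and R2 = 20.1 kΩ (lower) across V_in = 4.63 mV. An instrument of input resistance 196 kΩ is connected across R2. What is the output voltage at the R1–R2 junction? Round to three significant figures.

First combine the lower leg with the load: R2 ‖ R_L = 18.23 kΩ.
Voltage divider with the loaded lower leg: V_out = 4.63 × 18.23/(10.0 + 18.23) = 4.63 × 0.6458 = 2.990 mV.
(Unloaded it would be 3.09 mV; the load pulls it down.)

V_out ≈ 2.99 mV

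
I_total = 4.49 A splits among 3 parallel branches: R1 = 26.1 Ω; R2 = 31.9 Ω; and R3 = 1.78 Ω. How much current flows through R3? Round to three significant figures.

I ≈ 3.99 A

Total conductance ΣG = 1/26.1 + 1/31.9 + 1/1.78 = 0.6315 (units of 1/Ω).
R3 takes the fraction G_k/ΣG = 0.5618/0.6315 = 0.8897, so I = 4.49 × 0.8897 = 3.995 A.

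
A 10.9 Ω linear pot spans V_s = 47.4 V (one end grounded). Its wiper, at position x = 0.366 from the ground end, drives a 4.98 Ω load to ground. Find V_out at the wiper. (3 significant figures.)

The pot divides into 6.911 Ω above the wiper and 3.989 Ω below.
Lower segment in parallel with the load: 3.989 ‖ 4.98 = 2.215 Ω.
Then V_out = V_s · 2.215/(6.911 + 2.215) = 11.51 V.

V_out ≈ 11.5 V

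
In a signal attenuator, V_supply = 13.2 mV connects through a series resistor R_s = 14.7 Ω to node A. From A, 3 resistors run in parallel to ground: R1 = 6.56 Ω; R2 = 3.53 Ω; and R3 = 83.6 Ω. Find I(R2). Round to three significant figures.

I ≈ 0.493 mA

Combine the parallel branches: R_p = (1/6.56 + 1/3.53 + 1/83.6)⁻¹ = 2.234 Ω.
V_A = 13.2 × 2.234/16.93 = 1.741 mV.
Branch current I = V_A/R2 = 1.741/3.53 = 0.4933 mA.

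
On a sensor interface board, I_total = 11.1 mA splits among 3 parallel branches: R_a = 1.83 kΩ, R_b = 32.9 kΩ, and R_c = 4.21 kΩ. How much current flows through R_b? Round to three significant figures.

Total conductance ΣG = 1/1.83 + 1/32.9 + 1/4.21 = 0.8144 (units of 1/kΩ).
R_b takes the fraction G_k/ΣG = 0.03040/0.8144 = 0.03732, so I = 11.1 × 0.03732 = 0.4143 mA.

I ≈ 0.414 mA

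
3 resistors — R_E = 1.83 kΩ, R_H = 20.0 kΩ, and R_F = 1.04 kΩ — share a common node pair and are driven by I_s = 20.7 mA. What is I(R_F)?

I ≈ 12.8 mA

Conductances: ΣG = 1/1.83 + 1/20.0 + 1/1.04 = 1.558 (1/kΩ).
By the current-divider rule, I = I_s · G_k/ΣG = 20.7 × 0.6172 = 12.78 mA.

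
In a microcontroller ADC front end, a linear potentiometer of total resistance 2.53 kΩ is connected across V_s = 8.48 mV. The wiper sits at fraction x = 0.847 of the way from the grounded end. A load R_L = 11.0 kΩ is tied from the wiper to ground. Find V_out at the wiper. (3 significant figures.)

V_out ≈ 6.97 mV

Split the track: R_lower = x·R_p = 2.143 kΩ, R_upper = (1−x)·R_p = 0.3871 kΩ.
Lower segment in parallel with the load: 2.143 ‖ 11.0 = 1.794 kΩ.
Loaded-divider output: V_out = 8.48 × 0.8225 = 6.975 mV.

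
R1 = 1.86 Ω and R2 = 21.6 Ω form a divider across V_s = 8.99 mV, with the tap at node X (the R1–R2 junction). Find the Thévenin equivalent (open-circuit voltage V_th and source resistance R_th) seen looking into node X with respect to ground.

V_th ≈ 8.28 mV, R_th ≈ 1.71 Ω

With X open, the divider is unloaded: V_th = 8.99 × 21.6/23.46 = 8.277 mV.
Looking into X with the source shorted: R_th = R1·R2/(R1+R2) = 1.860 × 21.6/23.46 = 1.713 Ω.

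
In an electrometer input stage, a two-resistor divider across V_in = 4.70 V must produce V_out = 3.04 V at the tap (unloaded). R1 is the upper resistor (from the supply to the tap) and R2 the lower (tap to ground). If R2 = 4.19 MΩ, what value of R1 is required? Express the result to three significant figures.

Required fraction k = V_out/V_in = 0.6468.
Rearranging, R1 = R2·(1−k)/k = 4.19 × 0.5461 = 2.288 MΩ.

R1 ≈ 2.29 MΩ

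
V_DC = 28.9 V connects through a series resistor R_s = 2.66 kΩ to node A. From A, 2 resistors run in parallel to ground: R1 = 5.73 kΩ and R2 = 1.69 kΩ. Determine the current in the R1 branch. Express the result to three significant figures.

I ≈ 1.66 mA

Combine the parallel branches: R_p = (1/5.73 + 1/1.69)⁻¹ = 1.305 kΩ.
V_A by voltage divider: V_A = 28.9 × 1.305/(2.66 + 1.305) = 9.512 V.
I(R1) = V_A / R1 = 9.512/5.73 = 1.660 mA.
(Check via current divider: I_total = 7.289 mA; share G_k/ΣG = 0.2278 → same result.)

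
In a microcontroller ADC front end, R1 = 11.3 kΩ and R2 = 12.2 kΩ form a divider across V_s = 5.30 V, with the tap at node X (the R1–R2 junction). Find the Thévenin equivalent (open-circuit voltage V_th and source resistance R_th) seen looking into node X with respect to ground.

V_th ≈ 2.75 V, R_th ≈ 5.87 kΩ

V_th is the unloaded tap voltage: V_s · R2/(R1+R2) = 5.30 × 0.5191 = 2.751 V.
With V_s suppressed (replaced by a short), R_th = R1 ‖ R2 = (11.30 × 12.2)/(11.30 + 12.2) = 5.866 kΩ.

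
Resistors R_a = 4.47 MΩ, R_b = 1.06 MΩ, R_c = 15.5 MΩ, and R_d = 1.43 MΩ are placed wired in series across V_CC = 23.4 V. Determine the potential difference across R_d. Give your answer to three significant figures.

V ≈ 1.49 V

Series total: ΣR = 4.47 + 1.06 + 15.5 + 1.43 = 22.46 MΩ.
V = V_CC · R/ΣR = 23.4 × 0.06367 = 1.490 V.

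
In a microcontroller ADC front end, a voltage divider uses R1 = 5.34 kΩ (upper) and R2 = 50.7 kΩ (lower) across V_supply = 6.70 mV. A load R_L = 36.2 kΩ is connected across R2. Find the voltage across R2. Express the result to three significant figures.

V_out ≈ 5.35 mV

First combine the lower leg with the load: R2 ‖ R_L = 21.12 kΩ.
Voltage divider with the loaded lower leg: V_out = 6.70 × 21.12/(5.34 + 21.12) = 6.70 × 0.7982 = 5.348 mV.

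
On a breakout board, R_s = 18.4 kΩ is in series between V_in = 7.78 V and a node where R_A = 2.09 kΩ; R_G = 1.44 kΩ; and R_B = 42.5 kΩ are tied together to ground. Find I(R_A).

Equivalent of the parallel group: R_p = 0.8358 kΩ.
V_A by voltage divider: V_A = 7.78 × 0.8358/(18.4 + 0.8358) = 0.3380 V.
Branch current I = V_A/R_A = 0.3380/2.09 = 0.1617 mA.
(Equivalently: I_total = 0.4045 mA, then current-divider fraction G_k/ΣG = 0.3999.)

I ≈ 0.162 mA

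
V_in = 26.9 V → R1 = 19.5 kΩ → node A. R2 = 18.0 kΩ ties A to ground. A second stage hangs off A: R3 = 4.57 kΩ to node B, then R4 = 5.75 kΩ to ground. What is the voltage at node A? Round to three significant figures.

Node A sees R2 in parallel with the series input of stage 2, R3 + R4 = 10.32 kΩ.
R2 ‖ (R3+R4) = 6.559 kΩ.
First divider: V_A = V_in · 6.559/(19.5 + 6.559) = 6.771 V.

V_A ≈ 6.77 V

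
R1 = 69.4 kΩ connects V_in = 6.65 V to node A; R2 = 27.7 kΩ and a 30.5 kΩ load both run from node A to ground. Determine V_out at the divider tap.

V_out ≈ 1.15 V

The load sits in parallel with R2, giving an effective lower resistance R2' = R2·R_L/(R2+R_L) = 14.52 kΩ.
Now apply the divider: V_out = 6.65 × 0.1730 = 1.150 V.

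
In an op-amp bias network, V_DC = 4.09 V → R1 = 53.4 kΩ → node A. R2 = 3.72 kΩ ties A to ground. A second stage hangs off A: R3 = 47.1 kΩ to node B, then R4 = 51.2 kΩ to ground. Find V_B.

V_B ≈ 0.134 V

Looking into the second stage from A: R3 + R4 = 98.30 kΩ appears in parallel with R2.
Effective lower resistance at A: R2 ‖ 98.30 = 3.584 kΩ.
V_A = 4.09 × 3.584/(53.4 + 3.584) = 0.2573 V.
Stage 2 is unloaded, so V_B = V_A · R4/(R3+R4) = 0.2573 × 51.2/98.30 = 0.1340 V.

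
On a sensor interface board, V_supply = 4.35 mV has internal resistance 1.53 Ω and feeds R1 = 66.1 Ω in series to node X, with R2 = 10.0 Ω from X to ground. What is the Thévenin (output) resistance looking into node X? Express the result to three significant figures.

R1' = 1.53 + 66.1 = 67.63 Ω (source resistance + R1).
With V_supply suppressed (replaced by a short), R_th = R1' ‖ R2 = (67.63 × 10.0)/(67.63 + 10.0) = 8.712 Ω.

R_th ≈ 8.71 Ω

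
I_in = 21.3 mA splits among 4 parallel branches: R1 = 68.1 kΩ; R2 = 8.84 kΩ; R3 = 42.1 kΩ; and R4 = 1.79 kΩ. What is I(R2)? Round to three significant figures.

ΣG = 1/68.1 + 1/8.84 + 1/42.1 + 1/1.79 = 0.7102.
Current divider: I(R2) = I_in · G_k/ΣG = 21.3 × (0.1131/0.7102) = 21.3 × 0.1593 = 3.393 mA.

I ≈ 3.39 mA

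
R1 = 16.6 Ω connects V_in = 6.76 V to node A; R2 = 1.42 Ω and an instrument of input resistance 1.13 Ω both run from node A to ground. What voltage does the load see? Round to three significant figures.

R2 ‖ R_L = (1.42 × 1.13)/(1.42 + 1.13) = 0.6293 Ω.
Then V_out = V_in · R2'/(R1 + R2') = 6.76 × 0.6293/17.23 = 0.2469 V.

V_out ≈ 0.247 V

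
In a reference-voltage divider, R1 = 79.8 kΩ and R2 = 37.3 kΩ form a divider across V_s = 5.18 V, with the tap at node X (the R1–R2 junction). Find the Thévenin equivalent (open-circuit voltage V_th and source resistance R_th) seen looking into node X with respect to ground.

V_th ≈ 1.65 V, R_th ≈ 25.4 kΩ

Open-circuit (no load on X): V_th = V_s · R2/(R1 + R2) = 5.18 × 37.3/(79.80 + 37.3) = 1.650 V.
With V_s suppressed (replaced by a short), R_th = R1 ‖ R2 = (79.80 × 37.3)/(79.80 + 37.3) = 25.42 kΩ.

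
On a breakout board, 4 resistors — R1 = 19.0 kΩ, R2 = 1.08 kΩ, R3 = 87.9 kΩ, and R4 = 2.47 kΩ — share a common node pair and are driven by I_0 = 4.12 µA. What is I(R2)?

Total conductance ΣG = 1/19.0 + 1/1.08 + 1/87.9 + 1/2.47 = 1.395 (units of 1/kΩ).
R2 takes the fraction G_k/ΣG = 0.9259/1.395 = 0.6638, so I = 4.12 × 0.6638 = 2.735 µA.

I ≈ 2.74 µA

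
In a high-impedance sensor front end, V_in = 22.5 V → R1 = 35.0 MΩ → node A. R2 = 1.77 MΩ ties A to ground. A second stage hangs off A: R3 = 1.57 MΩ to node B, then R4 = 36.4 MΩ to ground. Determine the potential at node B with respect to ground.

V_B ≈ 0.994 V

Looking into the second stage from A: R3 + R4 = 37.97 MΩ appears in parallel with R2.
Effective lower resistance at A: R2 ‖ 37.97 = 1.691 MΩ.
First divider: V_A = V_in · 1.691/(35.0 + 1.691) = 1.037 V.
Then the unloaded second divider: V_B = V_A × R4/(R3+R4) = 1.037 × 0.9587 = 0.9942 V.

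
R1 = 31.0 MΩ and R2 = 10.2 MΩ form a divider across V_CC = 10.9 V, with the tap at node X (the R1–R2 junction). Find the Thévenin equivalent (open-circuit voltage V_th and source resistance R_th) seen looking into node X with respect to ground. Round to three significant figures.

V_th ≈ 2.70 V, R_th ≈ 7.67 MΩ

Open-circuit (no load on X): V_th = V_CC · R2/(R1 + R2) = 10.9 × 10.2/(31.00 + 10.2) = 2.699 V.
Zeroing V_CC shorts the top of R1 to ground, so R_th = R1 ‖ R2 = 7.675 MΩ.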